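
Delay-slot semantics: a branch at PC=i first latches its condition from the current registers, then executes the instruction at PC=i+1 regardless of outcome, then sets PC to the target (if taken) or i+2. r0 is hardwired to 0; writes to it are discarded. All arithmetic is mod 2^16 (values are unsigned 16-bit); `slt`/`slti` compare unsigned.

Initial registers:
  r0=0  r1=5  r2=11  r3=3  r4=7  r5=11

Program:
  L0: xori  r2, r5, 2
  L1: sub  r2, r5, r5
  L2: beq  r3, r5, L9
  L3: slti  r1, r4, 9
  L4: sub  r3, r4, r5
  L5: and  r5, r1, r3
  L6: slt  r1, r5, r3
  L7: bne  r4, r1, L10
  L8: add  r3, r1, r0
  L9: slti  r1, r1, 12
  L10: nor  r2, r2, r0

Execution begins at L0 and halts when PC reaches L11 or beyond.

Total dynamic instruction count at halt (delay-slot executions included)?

10

PC=0  xori  r2, r5, 2        | r0=0 r1=5 r2=9 r3=3 r4=7 r5=11
PC=1  sub  r2, r5, r5        | r0=0 r1=5 r2=0 r3=3 r4=7 r5=11
PC=2  beq  r3, r5, L9        | r0=0 r1=5 r2=0 r3=3 r4=7 r5=11  [not taken]
PC=3  slti  r1, r4, 9        | r0=0 r1=1 r2=0 r3=3 r4=7 r5=11
PC=4  sub  r3, r4, r5        | r0=0 r1=1 r2=0 r3=65532 r4=7 r5=11
PC=5  and  r5, r1, r3        | r0=0 r1=1 r2=0 r3=65532 r4=7 r5=0
PC=6  slt  r1, r5, r3        | r0=0 r1=1 r2=0 r3=65532 r4=7 r5=0
PC=7  bne  r4, r1, L10       | r0=0 r1=1 r2=0 r3=65532 r4=7 r5=0  [TAKEN]
PC=8  add  r3, r1, r0        | r0=0 r1=1 r2=0 r3=1 r4=7 r5=0
PC=10 nor  r2, r2, r0        | r0=0 r1=1 r2=65535 r3=1 r4=7 r5=0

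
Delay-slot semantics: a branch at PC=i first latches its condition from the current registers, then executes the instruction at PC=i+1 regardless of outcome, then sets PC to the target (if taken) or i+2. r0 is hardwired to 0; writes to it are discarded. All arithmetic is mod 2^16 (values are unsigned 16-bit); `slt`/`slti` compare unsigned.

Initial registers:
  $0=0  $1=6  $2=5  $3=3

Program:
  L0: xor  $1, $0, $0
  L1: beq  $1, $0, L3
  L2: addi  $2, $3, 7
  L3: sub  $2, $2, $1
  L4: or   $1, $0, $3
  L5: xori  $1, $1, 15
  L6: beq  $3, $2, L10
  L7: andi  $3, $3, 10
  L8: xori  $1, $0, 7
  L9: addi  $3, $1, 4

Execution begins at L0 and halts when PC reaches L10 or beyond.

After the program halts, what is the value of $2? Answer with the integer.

PC=0  xor  $1, $0, $0        | $0=0 $1=0 $2=5 $3=3
PC=1  beq  $1, $0, L3        | $0=0 $1=0 $2=5 $3=3  [TAKEN]
PC=2  addi  $2, $3, 7        | $0=0 $1=0 $2=10 $3=3
PC=3  sub  $2, $2, $1        | $0=0 $1=0 $2=10 $3=3
PC=4  or   $1, $0, $3        | $0=0 $1=3 $2=10 $3=3
PC=5  xori  $1, $1, 15       | $0=0 $1=12 $2=10 $3=3
PC=6  beq  $3, $2, L10       | $0=0 $1=12 $2=10 $3=3  [not taken]
PC=7  andi  $3, $3, 10       | $0=0 $1=12 $2=10 $3=2
PC=8  xori  $1, $0, 7        | $0=0 $1=7 $2=10 $3=2
PC=9  addi  $3, $1, 4        | $0=0 $1=7 $2=10 $3=11

10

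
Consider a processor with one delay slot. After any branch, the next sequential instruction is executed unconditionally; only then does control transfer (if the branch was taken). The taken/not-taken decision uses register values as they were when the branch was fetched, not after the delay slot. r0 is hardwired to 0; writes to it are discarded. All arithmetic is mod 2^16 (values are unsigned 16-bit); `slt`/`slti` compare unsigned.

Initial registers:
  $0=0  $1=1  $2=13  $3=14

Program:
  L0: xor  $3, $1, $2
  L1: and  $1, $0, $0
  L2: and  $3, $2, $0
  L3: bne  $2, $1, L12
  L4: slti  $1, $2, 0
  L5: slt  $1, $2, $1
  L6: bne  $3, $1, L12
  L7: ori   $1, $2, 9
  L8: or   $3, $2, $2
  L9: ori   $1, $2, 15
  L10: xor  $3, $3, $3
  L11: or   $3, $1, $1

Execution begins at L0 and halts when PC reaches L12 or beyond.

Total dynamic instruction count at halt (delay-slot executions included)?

[0] xor  $3, $1, $2  →  {$0:0, $1:1, $2:13, $3:12}
[1] and  $1, $0, $0  →  {$0:0, $1:0, $2:13, $3:12}
[2] and  $3, $2, $0  →  {$0:0, $1:0, $2:13, $3:0}
[3] bne  $2, $1, L12  →  {$0:0, $1:0, $2:13, $3:0}  ⟨branch taken⟩
[4] slti  $1, $2, 0  →  {$0:0, $1:0, $2:13, $3:0}

5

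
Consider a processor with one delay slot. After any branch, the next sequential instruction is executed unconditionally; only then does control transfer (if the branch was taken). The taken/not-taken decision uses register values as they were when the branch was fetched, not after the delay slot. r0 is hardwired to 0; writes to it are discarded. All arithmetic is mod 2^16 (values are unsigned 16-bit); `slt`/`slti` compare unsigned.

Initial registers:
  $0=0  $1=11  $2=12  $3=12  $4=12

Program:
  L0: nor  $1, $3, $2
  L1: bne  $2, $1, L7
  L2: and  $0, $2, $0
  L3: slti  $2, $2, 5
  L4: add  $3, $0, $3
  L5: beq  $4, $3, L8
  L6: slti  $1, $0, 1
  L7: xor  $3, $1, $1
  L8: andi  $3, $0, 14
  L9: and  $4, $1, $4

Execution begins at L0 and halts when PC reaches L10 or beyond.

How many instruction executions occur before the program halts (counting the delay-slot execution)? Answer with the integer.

#0 nor  $1, $3, $2 ; 0/65523/12/12/12
#1 bne  $2, $1, L7 ; 0/65523/12/12/12 ; →target
#2 and  $0, $2, $0 ; 0/65523/12/12/12
#7 xor  $3, $1, $1 ; 0/65523/12/0/12
#8 andi  $3, $0, 14 ; 0/65523/12/0/12
#9 and  $4, $1, $4 ; 0/65523/12/0/0

6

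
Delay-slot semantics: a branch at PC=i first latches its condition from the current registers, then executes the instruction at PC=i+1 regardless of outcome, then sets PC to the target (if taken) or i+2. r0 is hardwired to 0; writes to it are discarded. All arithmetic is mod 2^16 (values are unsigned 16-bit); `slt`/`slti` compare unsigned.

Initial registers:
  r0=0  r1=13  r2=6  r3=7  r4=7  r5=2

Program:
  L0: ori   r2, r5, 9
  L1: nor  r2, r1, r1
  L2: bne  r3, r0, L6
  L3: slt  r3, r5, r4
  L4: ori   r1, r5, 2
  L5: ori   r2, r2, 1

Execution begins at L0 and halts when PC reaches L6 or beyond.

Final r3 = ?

  step pc=0: ori   r2, r5, 9  regs=(0,13,11,7,7,2)
  step pc=1: nor  r2, r1, r1  regs=(0,13,65522,7,7,2)
  step pc=2: bne  r3, r0, L6  cond=T  regs=(0,13,65522,7,7,2)
  step pc=3: slt  r3, r5, r4  regs=(0,13,65522,1,7,2)

1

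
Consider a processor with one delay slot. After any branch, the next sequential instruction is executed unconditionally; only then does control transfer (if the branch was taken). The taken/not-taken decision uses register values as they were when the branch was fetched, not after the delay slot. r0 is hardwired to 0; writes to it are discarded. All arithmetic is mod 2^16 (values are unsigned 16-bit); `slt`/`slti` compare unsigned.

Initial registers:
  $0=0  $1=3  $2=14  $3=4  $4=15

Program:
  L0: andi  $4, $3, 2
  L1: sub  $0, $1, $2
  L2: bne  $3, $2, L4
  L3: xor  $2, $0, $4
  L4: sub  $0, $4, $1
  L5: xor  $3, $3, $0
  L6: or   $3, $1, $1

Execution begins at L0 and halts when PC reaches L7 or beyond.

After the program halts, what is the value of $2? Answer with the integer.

  step pc=0: andi  $4, $3, 2  regs=(0,3,14,4,0)
  step pc=1: sub  $0, $1, $2  regs=(0,3,14,4,0)
  step pc=2: bne  $3, $2, L4  cond=T  regs=(0,3,14,4,0)
  step pc=3: xor  $2, $0, $4  regs=(0,3,0,4,0)
  step pc=4: sub  $0, $4, $1  regs=(0,3,0,4,0)
  step pc=5: xor  $3, $3, $0  regs=(0,3,0,4,0)
  step pc=6: or   $3, $1, $1  regs=(0,3,0,3,0)

0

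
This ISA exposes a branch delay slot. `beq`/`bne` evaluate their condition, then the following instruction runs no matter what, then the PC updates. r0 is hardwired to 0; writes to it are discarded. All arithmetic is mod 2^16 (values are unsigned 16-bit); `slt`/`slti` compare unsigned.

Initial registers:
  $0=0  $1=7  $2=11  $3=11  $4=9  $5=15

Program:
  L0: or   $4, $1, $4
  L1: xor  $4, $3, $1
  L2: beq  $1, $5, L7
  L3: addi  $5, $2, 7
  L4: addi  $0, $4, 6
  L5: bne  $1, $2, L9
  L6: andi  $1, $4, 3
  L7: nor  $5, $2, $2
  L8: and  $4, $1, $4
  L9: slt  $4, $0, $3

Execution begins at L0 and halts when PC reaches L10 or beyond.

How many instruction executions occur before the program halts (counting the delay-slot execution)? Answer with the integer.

[0] or   $4, $1, $4  →  {$0:0, $1:7, $2:11, $3:11, $4:15, $5:15}
[1] xor  $4, $3, $1  →  {$0:0, $1:7, $2:11, $3:11, $4:12, $5:15}
[2] beq  $1, $5, L7  →  {$0:0, $1:7, $2:11, $3:11, $4:12, $5:15}  ⟨branch fallthrough⟩
[3] addi  $5, $2, 7  →  {$0:0, $1:7, $2:11, $3:11, $4:12, $5:18}
[4] addi  $0, $4, 6  →  {$0:0, $1:7, $2:11, $3:11, $4:12, $5:18}
[5] bne  $1, $2, L9  →  {$0:0, $1:7, $2:11, $3:11, $4:12, $5:18}  ⟨branch taken⟩
[6] andi  $1, $4, 3  →  {$0:0, $1:0, $2:11, $3:11, $4:12, $5:18}
[9] slt  $4, $0, $3  →  {$0:0, $1:0, $2:11, $3:11, $4:1, $5:18}

8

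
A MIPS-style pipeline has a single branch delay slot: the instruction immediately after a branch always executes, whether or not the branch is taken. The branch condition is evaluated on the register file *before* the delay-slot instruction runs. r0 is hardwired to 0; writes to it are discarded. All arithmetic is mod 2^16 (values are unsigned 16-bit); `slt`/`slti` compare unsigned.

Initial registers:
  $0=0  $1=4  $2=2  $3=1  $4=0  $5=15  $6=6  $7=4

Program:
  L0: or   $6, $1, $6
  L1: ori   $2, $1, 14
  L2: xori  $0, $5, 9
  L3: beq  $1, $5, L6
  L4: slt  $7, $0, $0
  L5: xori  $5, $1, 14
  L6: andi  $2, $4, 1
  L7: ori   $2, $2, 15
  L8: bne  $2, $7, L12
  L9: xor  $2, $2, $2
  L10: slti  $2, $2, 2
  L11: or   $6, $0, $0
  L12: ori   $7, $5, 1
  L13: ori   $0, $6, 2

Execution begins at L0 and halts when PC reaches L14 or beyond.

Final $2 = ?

#0 or   $6, $1, $6 ; 0/4/2/1/0/15/6/4
#1 ori   $2, $1, 14 ; 0/4/14/1/0/15/6/4
#2 xori  $0, $5, 9 ; 0/4/14/1/0/15/6/4
#3 beq  $1, $5, L6 ; 0/4/14/1/0/15/6/4 ; →fallthru
#4 slt  $7, $0, $0 ; 0/4/14/1/0/15/6/0
#5 xori  $5, $1, 14 ; 0/4/14/1/0/10/6/0
#6 andi  $2, $4, 1 ; 0/4/0/1/0/10/6/0
#7 ori   $2, $2, 15 ; 0/4/15/1/0/10/6/0
#8 bne  $2, $7, L12 ; 0/4/15/1/0/10/6/0 ; →target
#9 xor  $2, $2, $2 ; 0/4/0/1/0/10/6/0
#12 ori   $7, $5, 1 ; 0/4/0/1/0/10/6/11
#13 ori   $0, $6, 2 ; 0/4/0/1/0/10/6/11

0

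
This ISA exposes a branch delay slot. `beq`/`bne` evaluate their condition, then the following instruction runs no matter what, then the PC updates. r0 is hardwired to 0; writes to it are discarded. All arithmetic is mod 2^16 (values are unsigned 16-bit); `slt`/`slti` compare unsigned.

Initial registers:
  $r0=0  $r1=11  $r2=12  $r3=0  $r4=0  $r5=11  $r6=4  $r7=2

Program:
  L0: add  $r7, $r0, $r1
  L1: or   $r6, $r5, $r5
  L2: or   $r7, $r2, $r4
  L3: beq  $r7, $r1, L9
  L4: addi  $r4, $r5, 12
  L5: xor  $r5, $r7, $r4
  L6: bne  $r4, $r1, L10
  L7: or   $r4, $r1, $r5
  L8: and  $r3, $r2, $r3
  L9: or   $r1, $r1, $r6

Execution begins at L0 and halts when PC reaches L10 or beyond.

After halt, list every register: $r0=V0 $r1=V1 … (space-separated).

$r0=0 $r1=11 $r2=12 $r3=0 $r4=27 $r5=27 $r6=11 $r7=12

#0 add  $r7, $r0, $r1 ; 0/11/12/0/0/11/4/11
#1 or   $r6, $r5, $r5 ; 0/11/12/0/0/11/11/11
#2 or   $r7, $r2, $r4 ; 0/11/12/0/0/11/11/12
#3 beq  $r7, $r1, L9 ; 0/11/12/0/0/11/11/12 ; →fallthru
#4 addi  $r4, $r5, 12 ; 0/11/12/0/23/11/11/12
#5 xor  $r5, $r7, $r4 ; 0/11/12/0/23/27/11/12
#6 bne  $r4, $r1, L10 ; 0/11/12/0/23/27/11/12 ; →target
#7 or   $r4, $r1, $r5 ; 0/11/12/0/27/27/11/12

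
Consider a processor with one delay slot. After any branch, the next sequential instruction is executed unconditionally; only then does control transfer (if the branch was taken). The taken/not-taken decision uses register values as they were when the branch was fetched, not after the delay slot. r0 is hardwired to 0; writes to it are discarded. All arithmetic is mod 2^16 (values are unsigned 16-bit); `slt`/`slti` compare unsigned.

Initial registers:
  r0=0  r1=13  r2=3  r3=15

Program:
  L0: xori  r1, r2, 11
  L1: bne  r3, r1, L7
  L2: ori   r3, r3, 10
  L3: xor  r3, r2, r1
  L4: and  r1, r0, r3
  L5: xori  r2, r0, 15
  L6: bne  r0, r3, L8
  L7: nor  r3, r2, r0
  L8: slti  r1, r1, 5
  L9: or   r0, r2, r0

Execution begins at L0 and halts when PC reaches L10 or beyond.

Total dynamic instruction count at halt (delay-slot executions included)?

  step pc=0: xori  r1, r2, 11  regs=(0,8,3,15)
  step pc=1: bne  r3, r1, L7  cond=T  regs=(0,8,3,15)
  step pc=2: ori   r3, r3, 10  regs=(0,8,3,15)
  step pc=7: nor  r3, r2, r0  regs=(0,8,3,65532)
  step pc=8: slti  r1, r1, 5  regs=(0,0,3,65532)
  step pc=9: or   r0, r2, r0  regs=(0,0,3,65532)

6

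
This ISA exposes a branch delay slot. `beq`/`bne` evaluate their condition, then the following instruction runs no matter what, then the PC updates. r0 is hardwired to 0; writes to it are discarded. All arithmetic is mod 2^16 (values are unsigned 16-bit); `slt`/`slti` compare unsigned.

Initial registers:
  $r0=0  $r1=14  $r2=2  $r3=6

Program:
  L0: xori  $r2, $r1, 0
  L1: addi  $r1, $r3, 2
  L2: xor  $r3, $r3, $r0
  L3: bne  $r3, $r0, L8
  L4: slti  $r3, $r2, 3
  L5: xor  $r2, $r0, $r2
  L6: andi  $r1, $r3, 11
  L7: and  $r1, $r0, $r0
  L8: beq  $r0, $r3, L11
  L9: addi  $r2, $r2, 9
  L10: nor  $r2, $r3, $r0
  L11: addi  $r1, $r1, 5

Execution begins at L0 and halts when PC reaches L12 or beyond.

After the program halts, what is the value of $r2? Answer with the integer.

  step pc=0: xori  $r2, $r1, 0  regs=(0,14,14,6)
  step pc=1: addi  $r1, $r3, 2  regs=(0,8,14,6)
  step pc=2: xor  $r3, $r3, $r0  regs=(0,8,14,6)
  step pc=3: bne  $r3, $r0, L8  cond=T  regs=(0,8,14,6)
  step pc=4: slti  $r3, $r2, 3  regs=(0,8,14,0)
  step pc=8: beq  $r0, $r3, L11  cond=T  regs=(0,8,14,0)
  step pc=9: addi  $r2, $r2, 9  regs=(0,8,23,0)
  step pc=11: addi  $r1, $r1, 5  regs=(0,13,23,0)

23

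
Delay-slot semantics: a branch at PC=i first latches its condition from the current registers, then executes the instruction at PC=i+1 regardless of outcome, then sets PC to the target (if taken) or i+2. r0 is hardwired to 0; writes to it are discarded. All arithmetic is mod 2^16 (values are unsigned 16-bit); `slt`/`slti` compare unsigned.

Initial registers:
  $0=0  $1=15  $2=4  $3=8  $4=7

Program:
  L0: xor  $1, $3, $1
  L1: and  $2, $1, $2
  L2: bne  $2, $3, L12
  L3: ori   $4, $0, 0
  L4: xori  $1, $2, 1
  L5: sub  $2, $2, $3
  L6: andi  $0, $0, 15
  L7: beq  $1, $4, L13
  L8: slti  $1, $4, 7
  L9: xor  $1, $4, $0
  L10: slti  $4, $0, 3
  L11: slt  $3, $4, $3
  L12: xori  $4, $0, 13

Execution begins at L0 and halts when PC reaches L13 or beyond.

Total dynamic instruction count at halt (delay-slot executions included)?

[0] xor  $1, $3, $1  →  {$0:0, $1:7, $2:4, $3:8, $4:7}
[1] and  $2, $1, $2  →  {$0:0, $1:7, $2:4, $3:8, $4:7}
[2] bne  $2, $3, L12  →  {$0:0, $1:7, $2:4, $3:8, $4:7}  ⟨branch taken⟩
[3] ori   $4, $0, 0  →  {$0:0, $1:7, $2:4, $3:8, $4:0}
[12] xori  $4, $0, 13  →  {$0:0, $1:7, $2:4, $3:8, $4:13}

5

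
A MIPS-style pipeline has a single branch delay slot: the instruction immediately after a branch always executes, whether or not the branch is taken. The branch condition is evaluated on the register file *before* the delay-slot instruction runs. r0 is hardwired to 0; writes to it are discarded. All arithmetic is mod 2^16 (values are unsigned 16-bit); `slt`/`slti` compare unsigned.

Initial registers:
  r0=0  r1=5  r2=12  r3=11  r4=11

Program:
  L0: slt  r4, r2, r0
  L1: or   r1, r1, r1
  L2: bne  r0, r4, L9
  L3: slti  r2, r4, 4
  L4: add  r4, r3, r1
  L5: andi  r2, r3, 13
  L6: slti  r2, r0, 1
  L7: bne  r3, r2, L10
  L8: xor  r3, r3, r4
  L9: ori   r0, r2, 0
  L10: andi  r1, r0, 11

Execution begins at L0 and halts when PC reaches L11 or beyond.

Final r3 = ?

  step pc=0: slt  r4, r2, r0  regs=(0,5,12,11,0)
  step pc=1: or   r1, r1, r1  regs=(0,5,12,11,0)
  step pc=2: bne  r0, r4, L9  cond=F  regs=(0,5,12,11,0)
  step pc=3: slti  r2, r4, 4  regs=(0,5,1,11,0)
  step pc=4: add  r4, r3, r1  regs=(0,5,1,11,16)
  step pc=5: andi  r2, r3, 13  regs=(0,5,9,11,16)
  step pc=6: slti  r2, r0, 1  regs=(0,5,1,11,16)
  step pc=7: bne  r3, r2, L10  cond=T  regs=(0,5,1,11,16)
  step pc=8: xor  r3, r3, r4  regs=(0,5,1,27,16)
  step pc=10: andi  r1, r0, 11  regs=(0,0,1,27,16)

27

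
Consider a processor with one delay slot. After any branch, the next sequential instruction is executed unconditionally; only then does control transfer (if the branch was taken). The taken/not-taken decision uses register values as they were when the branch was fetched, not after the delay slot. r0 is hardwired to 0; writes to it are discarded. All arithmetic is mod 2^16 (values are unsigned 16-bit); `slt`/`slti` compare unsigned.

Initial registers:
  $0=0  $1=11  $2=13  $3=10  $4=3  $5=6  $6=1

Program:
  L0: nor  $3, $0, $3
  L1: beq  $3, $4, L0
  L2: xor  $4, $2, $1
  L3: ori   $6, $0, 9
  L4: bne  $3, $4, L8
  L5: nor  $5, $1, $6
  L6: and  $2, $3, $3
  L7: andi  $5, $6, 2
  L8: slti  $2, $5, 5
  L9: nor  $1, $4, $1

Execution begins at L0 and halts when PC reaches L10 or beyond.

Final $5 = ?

[0] nor  $3, $0, $3  →  {$0:0, $1:11, $2:13, $3:65525, $4:3, $5:6, $6:1}
[1] beq  $3, $4, L0  →  {$0:0, $1:11, $2:13, $3:65525, $4:3, $5:6, $6:1}  ⟨branch fallthrough⟩
[2] xor  $4, $2, $1  →  {$0:0, $1:11, $2:13, $3:65525, $4:6, $5:6, $6:1}
[3] ori   $6, $0, 9  →  {$0:0, $1:11, $2:13, $3:65525, $4:6, $5:6, $6:9}
[4] bne  $3, $4, L8  →  {$0:0, $1:11, $2:13, $3:65525, $4:6, $5:6, $6:9}  ⟨branch taken⟩
[5] nor  $5, $1, $6  →  {$0:0, $1:11, $2:13, $3:65525, $4:6, $5:65524, $6:9}
[8] slti  $2, $5, 5  →  {$0:0, $1:11, $2:0, $3:65525, $4:6, $5:65524, $6:9}
[9] nor  $1, $4, $1  →  {$0:0, $1:65520, $2:0, $3:65525, $4:6, $5:65524, $6:9}

65524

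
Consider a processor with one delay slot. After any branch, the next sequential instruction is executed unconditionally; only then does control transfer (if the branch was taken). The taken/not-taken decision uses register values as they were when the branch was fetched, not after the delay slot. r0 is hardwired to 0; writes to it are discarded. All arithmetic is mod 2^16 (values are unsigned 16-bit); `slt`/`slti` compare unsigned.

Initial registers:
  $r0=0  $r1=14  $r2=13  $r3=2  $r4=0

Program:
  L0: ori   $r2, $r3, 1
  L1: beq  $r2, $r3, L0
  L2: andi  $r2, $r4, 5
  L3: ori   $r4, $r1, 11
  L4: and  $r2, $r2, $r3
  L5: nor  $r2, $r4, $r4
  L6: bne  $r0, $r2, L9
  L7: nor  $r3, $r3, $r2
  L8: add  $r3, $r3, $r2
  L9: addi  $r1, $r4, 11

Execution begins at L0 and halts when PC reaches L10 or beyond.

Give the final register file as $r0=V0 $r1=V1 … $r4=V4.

#0 ori   $r2, $r3, 1 ; 0/14/3/2/0
#1 beq  $r2, $r3, L0 ; 0/14/3/2/0 ; →fallthru
#2 andi  $r2, $r4, 5 ; 0/14/0/2/0
#3 ori   $r4, $r1, 11 ; 0/14/0/2/15
#4 and  $r2, $r2, $r3 ; 0/14/0/2/15
#5 nor  $r2, $r4, $r4 ; 0/14/65520/2/15
#6 bne  $r0, $r2, L9 ; 0/14/65520/2/15 ; →target
#7 nor  $r3, $r3, $r2 ; 0/14/65520/13/15
#9 addi  $r1, $r4, 11 ; 0/26/65520/13/15

$r0=0 $r1=26 $r2=65520 $r3=13 $r4=15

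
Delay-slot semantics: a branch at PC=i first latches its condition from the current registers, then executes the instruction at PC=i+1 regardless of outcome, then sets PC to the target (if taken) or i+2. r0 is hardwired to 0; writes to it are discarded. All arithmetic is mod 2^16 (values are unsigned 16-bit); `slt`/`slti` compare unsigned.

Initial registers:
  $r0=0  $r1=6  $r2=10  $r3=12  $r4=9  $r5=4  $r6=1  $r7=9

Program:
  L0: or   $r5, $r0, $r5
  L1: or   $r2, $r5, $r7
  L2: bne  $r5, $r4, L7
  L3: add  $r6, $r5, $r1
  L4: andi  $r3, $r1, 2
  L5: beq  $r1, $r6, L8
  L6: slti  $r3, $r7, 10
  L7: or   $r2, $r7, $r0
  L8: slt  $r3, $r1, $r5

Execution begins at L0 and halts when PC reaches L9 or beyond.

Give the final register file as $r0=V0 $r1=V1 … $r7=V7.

$r0=0 $r1=6 $r2=9 $r3=0 $r4=9 $r5=4 $r6=10 $r7=9

PC=0  or   $r5, $r0, $r5     | $r0=0 $r1=6 $r2=10 $r3=12 $r4=9 $r5=4 $r6=1 $r7=9
PC=1  or   $r2, $r5, $r7     | $r0=0 $r1=6 $r2=13 $r3=12 $r4=9 $r5=4 $r6=1 $r7=9
PC=2  bne  $r5, $r4, L7      | $r0=0 $r1=6 $r2=13 $r3=12 $r4=9 $r5=4 $r6=1 $r7=9  [TAKEN]
PC=3  add  $r6, $r5, $r1     | $r0=0 $r1=6 $r2=13 $r3=12 $r4=9 $r5=4 $r6=10 $r7=9
PC=7  or   $r2, $r7, $r0     | $r0=0 $r1=6 $r2=9 $r3=12 $r4=9 $r5=4 $r6=10 $r7=9
PC=8  slt  $r3, $r1, $r5     | $r0=0 $r1=6 $r2=9 $r3=0 $r4=9 $r5=4 $r6=10 $r7=9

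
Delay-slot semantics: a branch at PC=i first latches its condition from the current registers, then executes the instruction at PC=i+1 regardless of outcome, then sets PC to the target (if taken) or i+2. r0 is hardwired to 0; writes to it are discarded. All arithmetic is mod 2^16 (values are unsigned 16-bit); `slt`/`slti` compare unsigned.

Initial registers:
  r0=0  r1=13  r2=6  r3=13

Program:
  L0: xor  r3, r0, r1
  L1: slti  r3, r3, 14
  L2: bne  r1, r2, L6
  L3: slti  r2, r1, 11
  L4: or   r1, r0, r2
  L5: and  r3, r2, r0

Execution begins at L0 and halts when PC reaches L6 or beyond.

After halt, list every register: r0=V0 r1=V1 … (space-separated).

r0=0 r1=13 r2=0 r3=1

[0] xor  r3, r0, r1  →  {r0:0, r1:13, r2:6, r3:13}
[1] slti  r3, r3, 14  →  {r0:0, r1:13, r2:6, r3:1}
[2] bne  r1, r2, L6  →  {r0:0, r1:13, r2:6, r3:1}  ⟨branch taken⟩
[3] slti  r2, r1, 11  →  {r0:0, r1:13, r2:0, r3:1}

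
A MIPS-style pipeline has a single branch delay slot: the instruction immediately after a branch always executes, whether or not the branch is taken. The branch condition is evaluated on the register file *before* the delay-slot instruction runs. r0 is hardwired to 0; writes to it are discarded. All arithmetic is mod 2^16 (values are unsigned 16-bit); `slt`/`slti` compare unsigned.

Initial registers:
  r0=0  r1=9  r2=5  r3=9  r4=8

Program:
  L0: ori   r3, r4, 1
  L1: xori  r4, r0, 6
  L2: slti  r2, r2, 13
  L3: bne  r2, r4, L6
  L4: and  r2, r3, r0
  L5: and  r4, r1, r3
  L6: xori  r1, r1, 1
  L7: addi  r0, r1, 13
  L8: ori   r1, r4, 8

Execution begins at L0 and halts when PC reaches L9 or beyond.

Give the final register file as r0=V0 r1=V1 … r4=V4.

r0=0 r1=14 r2=0 r3=9 r4=6

  step pc=0: ori   r3, r4, 1  regs=(0,9,5,9,8)
  step pc=1: xori  r4, r0, 6  regs=(0,9,5,9,6)
  step pc=2: slti  r2, r2, 13  regs=(0,9,1,9,6)
  step pc=3: bne  r2, r4, L6  cond=T  regs=(0,9,1,9,6)
  step pc=4: and  r2, r3, r0  regs=(0,9,0,9,6)
  step pc=6: xori  r1, r1, 1  regs=(0,8,0,9,6)
  step pc=7: addi  r0, r1, 13  regs=(0,8,0,9,6)
  step pc=8: ori   r1, r4, 8  regs=(0,14,0,9,6)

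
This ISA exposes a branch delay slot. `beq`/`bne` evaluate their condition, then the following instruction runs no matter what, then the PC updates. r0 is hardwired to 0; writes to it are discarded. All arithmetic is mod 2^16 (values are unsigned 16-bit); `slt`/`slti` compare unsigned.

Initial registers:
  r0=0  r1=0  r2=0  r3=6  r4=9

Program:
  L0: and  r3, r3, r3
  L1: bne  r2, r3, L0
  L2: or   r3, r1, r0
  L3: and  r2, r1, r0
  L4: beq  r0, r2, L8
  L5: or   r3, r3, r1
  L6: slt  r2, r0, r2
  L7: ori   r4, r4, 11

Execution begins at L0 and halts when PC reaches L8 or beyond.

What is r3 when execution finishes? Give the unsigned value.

#0 and  r3, r3, r3 ; 0/0/0/6/9
#1 bne  r2, r3, L0 ; 0/0/0/6/9 ; →target
#2 or   r3, r1, r0 ; 0/0/0/0/9
#0 and  r3, r3, r3 ; 0/0/0/0/9
#1 bne  r2, r3, L0 ; 0/0/0/0/9 ; →fallthru
#2 or   r3, r1, r0 ; 0/0/0/0/9
#3 and  r2, r1, r0 ; 0/0/0/0/9
#4 beq  r0, r2, L8 ; 0/0/0/0/9 ; →target
#5 or   r3, r3, r1 ; 0/0/0/0/9

0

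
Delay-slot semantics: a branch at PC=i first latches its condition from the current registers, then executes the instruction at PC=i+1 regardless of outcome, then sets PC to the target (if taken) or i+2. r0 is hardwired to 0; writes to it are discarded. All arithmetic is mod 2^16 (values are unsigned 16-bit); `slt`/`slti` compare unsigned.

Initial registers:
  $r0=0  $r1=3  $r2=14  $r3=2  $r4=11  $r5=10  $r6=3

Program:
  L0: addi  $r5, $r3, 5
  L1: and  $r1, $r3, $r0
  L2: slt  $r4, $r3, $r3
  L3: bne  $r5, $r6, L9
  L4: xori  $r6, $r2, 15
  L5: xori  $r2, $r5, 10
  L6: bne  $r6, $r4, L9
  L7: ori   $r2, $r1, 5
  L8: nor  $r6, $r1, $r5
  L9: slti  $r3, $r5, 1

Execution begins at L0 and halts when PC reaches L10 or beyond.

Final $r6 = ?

#0 addi  $r5, $r3, 5 ; 0/3/14/2/11/7/3
#1 and  $r1, $r3, $r0 ; 0/0/14/2/11/7/3
#2 slt  $r4, $r3, $r3 ; 0/0/14/2/0/7/3
#3 bne  $r5, $r6, L9 ; 0/0/14/2/0/7/3 ; →target
#4 xori  $r6, $r2, 15 ; 0/0/14/2/0/7/1
#9 slti  $r3, $r5, 1 ; 0/0/14/0/0/7/1

1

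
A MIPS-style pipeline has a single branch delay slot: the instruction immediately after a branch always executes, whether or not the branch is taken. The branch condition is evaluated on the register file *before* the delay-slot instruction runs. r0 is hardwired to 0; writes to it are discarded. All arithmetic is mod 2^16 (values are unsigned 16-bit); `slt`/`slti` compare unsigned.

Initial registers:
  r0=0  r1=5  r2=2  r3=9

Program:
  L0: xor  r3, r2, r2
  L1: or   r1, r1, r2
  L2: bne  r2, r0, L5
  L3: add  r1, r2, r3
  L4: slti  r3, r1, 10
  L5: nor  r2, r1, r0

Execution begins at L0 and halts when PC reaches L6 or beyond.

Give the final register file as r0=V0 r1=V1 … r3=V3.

r0=0 r1=2 r2=65533 r3=0

PC=0  xor  r3, r2, r2        | r0=0 r1=5 r2=2 r3=0
PC=1  or   r1, r1, r2        | r0=0 r1=7 r2=2 r3=0
PC=2  bne  r2, r0, L5        | r0=0 r1=7 r2=2 r3=0  [TAKEN]
PC=3  add  r1, r2, r3        | r0=0 r1=2 r2=2 r3=0
PC=5  nor  r2, r1, r0        | r0=0 r1=2 r2=65533 r3=0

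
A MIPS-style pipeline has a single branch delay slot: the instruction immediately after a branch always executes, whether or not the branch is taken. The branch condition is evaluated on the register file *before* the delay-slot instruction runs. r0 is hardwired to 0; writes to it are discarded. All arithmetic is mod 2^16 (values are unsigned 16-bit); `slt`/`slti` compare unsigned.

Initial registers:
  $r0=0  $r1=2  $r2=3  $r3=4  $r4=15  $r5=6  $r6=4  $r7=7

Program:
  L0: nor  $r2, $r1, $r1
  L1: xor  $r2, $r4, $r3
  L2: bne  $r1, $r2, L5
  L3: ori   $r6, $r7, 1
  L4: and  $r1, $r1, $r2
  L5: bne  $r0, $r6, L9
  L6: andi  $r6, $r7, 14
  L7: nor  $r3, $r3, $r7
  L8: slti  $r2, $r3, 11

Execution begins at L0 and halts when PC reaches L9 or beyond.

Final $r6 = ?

[0] nor  $r2, $r1, $r1  →  {$r0:0, $r1:2, $r2:65533, $r3:4, $r4:15, $r5:6, $r6:4, $r7:7}
[1] xor  $r2, $r4, $r3  →  {$r0:0, $r1:2, $r2:11, $r3:4, $r4:15, $r5:6, $r6:4, $r7:7}
[2] bne  $r1, $r2, L5  →  {$r0:0, $r1:2, $r2:11, $r3:4, $r4:15, $r5:6, $r6:4, $r7:7}  ⟨branch taken⟩
[3] ori   $r6, $r7, 1  →  {$r0:0, $r1:2, $r2:11, $r3:4, $r4:15, $r5:6, $r6:7, $r7:7}
[5] bne  $r0, $r6, L9  →  {$r0:0, $r1:2, $r2:11, $r3:4, $r4:15, $r5:6, $r6:7, $r7:7}  ⟨branch taken⟩
[6] andi  $r6, $r7, 14  →  {$r0:0, $r1:2, $r2:11, $r3:4, $r4:15, $r5:6, $r6:6, $r7:7}

6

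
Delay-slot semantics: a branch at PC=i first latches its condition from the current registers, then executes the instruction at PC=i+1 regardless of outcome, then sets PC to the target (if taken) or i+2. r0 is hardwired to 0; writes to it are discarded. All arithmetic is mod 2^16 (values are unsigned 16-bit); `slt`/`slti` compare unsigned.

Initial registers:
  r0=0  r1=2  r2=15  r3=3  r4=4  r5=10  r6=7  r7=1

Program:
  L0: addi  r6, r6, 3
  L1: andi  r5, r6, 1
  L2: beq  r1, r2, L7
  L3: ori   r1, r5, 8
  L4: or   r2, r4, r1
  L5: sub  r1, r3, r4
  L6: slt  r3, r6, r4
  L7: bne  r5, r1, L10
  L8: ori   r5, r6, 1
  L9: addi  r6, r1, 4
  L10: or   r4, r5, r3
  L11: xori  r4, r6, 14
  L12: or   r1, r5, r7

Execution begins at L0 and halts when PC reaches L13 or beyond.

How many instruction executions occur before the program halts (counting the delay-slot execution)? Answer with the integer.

12

PC=0  addi  r6, r6, 3        | r0=0 r1=2 r2=15 r3=3 r4=4 r5=10 r6=10 r7=1
PC=1  andi  r5, r6, 1        | r0=0 r1=2 r2=15 r3=3 r4=4 r5=0 r6=10 r7=1
PC=2  beq  r1, r2, L7        | r0=0 r1=2 r2=15 r3=3 r4=4 r5=0 r6=10 r7=1  [not taken]
PC=3  ori   r1, r5, 8        | r0=0 r1=8 r2=15 r3=3 r4=4 r5=0 r6=10 r7=1
PC=4  or   r2, r4, r1        | r0=0 r1=8 r2=12 r3=3 r4=4 r5=0 r6=10 r7=1
PC=5  sub  r1, r3, r4        | r0=0 r1=65535 r2=12 r3=3 r4=4 r5=0 r6=10 r7=1
PC=6  slt  r3, r6, r4        | r0=0 r1=65535 r2=12 r3=0 r4=4 r5=0 r6=10 r7=1
PC=7  bne  r5, r1, L10       | r0=0 r1=65535 r2=12 r3=0 r4=4 r5=0 r6=10 r7=1  [TAKEN]
PC=8  ori   r5, r6, 1        | r0=0 r1=65535 r2=12 r3=0 r4=4 r5=11 r6=10 r7=1
PC=10 or   r4, r5, r3        | r0=0 r1=65535 r2=12 r3=0 r4=11 r5=11 r6=10 r7=1
PC=11 xori  r4, r6, 14       | r0=0 r1=65535 r2=12 r3=0 r4=4 r5=11 r6=10 r7=1
PC=12 or   r1, r5, r7        | r0=0 r1=11 r2=12 r3=0 r4=4 r5=11 r6=10 r7=1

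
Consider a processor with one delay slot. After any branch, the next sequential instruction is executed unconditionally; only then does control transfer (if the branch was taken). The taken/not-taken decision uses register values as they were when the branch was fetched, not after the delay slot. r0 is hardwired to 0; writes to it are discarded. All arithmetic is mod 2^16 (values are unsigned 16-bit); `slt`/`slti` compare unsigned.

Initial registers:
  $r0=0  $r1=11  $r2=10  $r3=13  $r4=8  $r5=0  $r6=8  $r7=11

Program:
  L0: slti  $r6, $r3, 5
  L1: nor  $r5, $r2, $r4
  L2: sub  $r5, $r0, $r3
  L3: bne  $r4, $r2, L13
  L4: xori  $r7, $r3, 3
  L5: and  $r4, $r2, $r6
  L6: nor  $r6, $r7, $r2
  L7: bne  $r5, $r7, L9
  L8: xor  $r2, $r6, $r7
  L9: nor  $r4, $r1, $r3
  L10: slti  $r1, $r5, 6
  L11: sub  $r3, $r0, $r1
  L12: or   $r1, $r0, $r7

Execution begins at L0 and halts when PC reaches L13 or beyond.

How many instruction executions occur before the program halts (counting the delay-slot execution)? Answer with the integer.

5

  step pc=0: slti  $r6, $r3, 5  regs=(0,11,10,13,8,0,0,11)
  step pc=1: nor  $r5, $r2, $r4  regs=(0,11,10,13,8,65525,0,11)
  step pc=2: sub  $r5, $r0, $r3  regs=(0,11,10,13,8,65523,0,11)
  step pc=3: bne  $r4, $r2, L13  cond=T  regs=(0,11,10,13,8,65523,0,11)
  step pc=4: xori  $r7, $r3, 3  regs=(0,11,10,13,8,65523,0,14)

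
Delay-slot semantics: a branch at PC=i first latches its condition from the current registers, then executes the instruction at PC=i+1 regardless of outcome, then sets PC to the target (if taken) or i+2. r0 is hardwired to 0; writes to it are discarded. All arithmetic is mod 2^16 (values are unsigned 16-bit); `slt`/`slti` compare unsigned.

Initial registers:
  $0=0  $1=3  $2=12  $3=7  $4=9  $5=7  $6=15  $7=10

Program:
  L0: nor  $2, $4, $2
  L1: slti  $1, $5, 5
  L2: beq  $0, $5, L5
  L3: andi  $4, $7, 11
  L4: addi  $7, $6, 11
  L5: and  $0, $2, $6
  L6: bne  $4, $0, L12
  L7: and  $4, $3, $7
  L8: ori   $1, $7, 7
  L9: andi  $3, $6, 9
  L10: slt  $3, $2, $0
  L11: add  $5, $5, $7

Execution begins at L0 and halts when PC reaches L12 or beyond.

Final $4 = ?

PC=0  nor  $2, $4, $2        | $0=0 $1=3 $2=65522 $3=7 $4=9 $5=7 $6=15 $7=10
PC=1  slti  $1, $5, 5        | $0=0 $1=0 $2=65522 $3=7 $4=9 $5=7 $6=15 $7=10
PC=2  beq  $0, $5, L5        | $0=0 $1=0 $2=65522 $3=7 $4=9 $5=7 $6=15 $7=10  [not taken]
PC=3  andi  $4, $7, 11       | $0=0 $1=0 $2=65522 $3=7 $4=10 $5=7 $6=15 $7=10
PC=4  addi  $7, $6, 11       | $0=0 $1=0 $2=65522 $3=7 $4=10 $5=7 $6=15 $7=26
PC=5  and  $0, $2, $6        | $0=0 $1=0 $2=65522 $3=7 $4=10 $5=7 $6=15 $7=26
PC=6  bne  $4, $0, L12       | $0=0 $1=0 $2=65522 $3=7 $4=10 $5=7 $6=15 $7=26  [TAKEN]
PC=7  and  $4, $3, $7        | $0=0 $1=0 $2=65522 $3=7 $4=2 $5=7 $6=15 $7=26

2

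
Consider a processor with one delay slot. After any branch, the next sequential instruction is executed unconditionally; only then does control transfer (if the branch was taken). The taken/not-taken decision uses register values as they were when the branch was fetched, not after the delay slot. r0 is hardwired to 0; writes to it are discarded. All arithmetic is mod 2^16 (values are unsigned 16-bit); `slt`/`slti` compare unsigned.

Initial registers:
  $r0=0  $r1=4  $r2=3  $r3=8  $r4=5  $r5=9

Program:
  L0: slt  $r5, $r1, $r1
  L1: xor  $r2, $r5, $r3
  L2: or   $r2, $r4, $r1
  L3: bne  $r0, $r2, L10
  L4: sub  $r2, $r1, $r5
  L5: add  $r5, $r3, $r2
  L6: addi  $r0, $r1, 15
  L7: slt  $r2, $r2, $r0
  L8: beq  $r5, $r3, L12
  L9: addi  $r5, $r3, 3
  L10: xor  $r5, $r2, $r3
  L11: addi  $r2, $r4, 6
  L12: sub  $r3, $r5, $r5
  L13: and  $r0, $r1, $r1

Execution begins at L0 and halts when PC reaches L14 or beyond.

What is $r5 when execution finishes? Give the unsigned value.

PC=0  slt  $r5, $r1, $r1     | $r0=0 $r1=4 $r2=3 $r3=8 $r4=5 $r5=0
PC=1  xor  $r2, $r5, $r3     | $r0=0 $r1=4 $r2=8 $r3=8 $r4=5 $r5=0
PC=2  or   $r2, $r4, $r1     | $r0=0 $r1=4 $r2=5 $r3=8 $r4=5 $r5=0
PC=3  bne  $r0, $r2, L10     | $r0=0 $r1=4 $r2=5 $r3=8 $r4=5 $r5=0  [TAKEN]
PC=4  sub  $r2, $r1, $r5     | $r0=0 $r1=4 $r2=4 $r3=8 $r4=5 $r5=0
PC=10 xor  $r5, $r2, $r3     | $r0=0 $r1=4 $r2=4 $r3=8 $r4=5 $r5=12
PC=11 addi  $r2, $r4, 6      | $r0=0 $r1=4 $r2=11 $r3=8 $r4=5 $r5=12
PC=12 sub  $r3, $r5, $r5     | $r0=0 $r1=4 $r2=11 $r3=0 $r4=5 $r5=12
PC=13 and  $r0, $r1, $r1     | $r0=0 $r1=4 $r2=11 $r3=0 $r4=5 $r5=12

12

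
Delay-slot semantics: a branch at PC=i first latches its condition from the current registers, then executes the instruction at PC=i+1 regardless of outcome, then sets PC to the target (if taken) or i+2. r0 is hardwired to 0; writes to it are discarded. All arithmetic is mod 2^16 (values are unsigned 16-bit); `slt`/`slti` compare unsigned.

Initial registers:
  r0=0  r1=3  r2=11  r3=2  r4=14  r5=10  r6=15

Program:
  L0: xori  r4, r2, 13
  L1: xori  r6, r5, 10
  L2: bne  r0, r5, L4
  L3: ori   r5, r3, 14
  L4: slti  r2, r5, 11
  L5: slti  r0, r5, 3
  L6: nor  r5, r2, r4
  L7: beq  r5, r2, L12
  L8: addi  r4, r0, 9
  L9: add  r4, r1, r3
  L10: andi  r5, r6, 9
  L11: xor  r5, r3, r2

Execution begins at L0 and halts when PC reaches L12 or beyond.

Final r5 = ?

2

[0] xori  r4, r2, 13  →  {r0:0, r1:3, r2:11, r3:2, r4:6, r5:10, r6:15}
[1] xori  r6, r5, 10  →  {r0:0, r1:3, r2:11, r3:2, r4:6, r5:10, r6:0}
[2] bne  r0, r5, L4  →  {r0:0, r1:3, r2:11, r3:2, r4:6, r5:10, r6:0}  ⟨branch taken⟩
[3] ori   r5, r3, 14  →  {r0:0, r1:3, r2:11, r3:2, r4:6, r5:14, r6:0}
[4] slti  r2, r5, 11  →  {r0:0, r1:3, r2:0, r3:2, r4:6, r5:14, r6:0}
[5] slti  r0, r5, 3  →  {r0:0, r1:3, r2:0, r3:2, r4:6, r5:14, r6:0}
[6] nor  r5, r2, r4  →  {r0:0, r1:3, r2:0, r3:2, r4:6, r5:65529, r6:0}
[7] beq  r5, r2, L12  →  {r0:0, r1:3, r2:0, r3:2, r4:6, r5:65529, r6:0}  ⟨branch fallthrough⟩
[8] addi  r4, r0, 9  →  {r0:0, r1:3, r2:0, r3:2, r4:9, r5:65529, r6:0}
[9] add  r4, r1, r3  →  {r0:0, r1:3, r2:0, r3:2, r4:5, r5:65529, r6:0}
[10] andi  r5, r6, 9  →  {r0:0, r1:3, r2:0, r3:2, r4:5, r5:0, r6:0}
[11] xor  r5, r3, r2  →  {r0:0, r1:3, r2:0, r3:2, r4:5, r5:2, r6:0}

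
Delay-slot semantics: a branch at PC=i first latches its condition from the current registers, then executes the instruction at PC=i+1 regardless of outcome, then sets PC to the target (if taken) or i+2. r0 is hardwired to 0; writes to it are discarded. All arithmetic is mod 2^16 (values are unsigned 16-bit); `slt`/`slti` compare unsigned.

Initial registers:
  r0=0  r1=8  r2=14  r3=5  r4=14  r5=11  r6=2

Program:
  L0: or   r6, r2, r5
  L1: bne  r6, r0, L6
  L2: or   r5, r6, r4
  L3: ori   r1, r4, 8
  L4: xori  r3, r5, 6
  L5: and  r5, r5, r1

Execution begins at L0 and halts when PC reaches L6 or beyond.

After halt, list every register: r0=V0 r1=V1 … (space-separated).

[0] or   r6, r2, r5  →  {r0:0, r1:8, r2:14, r3:5, r4:14, r5:11, r6:15}
[1] bne  r6, r0, L6  →  {r0:0, r1:8, r2:14, r3:5, r4:14, r5:11, r6:15}  ⟨branch taken⟩
[2] or   r5, r6, r4  →  {r0:0, r1:8, r2:14, r3:5, r4:14, r5:15, r6:15}

r0=0 r1=8 r2=14 r3=5 r4=14 r5=15 r6=15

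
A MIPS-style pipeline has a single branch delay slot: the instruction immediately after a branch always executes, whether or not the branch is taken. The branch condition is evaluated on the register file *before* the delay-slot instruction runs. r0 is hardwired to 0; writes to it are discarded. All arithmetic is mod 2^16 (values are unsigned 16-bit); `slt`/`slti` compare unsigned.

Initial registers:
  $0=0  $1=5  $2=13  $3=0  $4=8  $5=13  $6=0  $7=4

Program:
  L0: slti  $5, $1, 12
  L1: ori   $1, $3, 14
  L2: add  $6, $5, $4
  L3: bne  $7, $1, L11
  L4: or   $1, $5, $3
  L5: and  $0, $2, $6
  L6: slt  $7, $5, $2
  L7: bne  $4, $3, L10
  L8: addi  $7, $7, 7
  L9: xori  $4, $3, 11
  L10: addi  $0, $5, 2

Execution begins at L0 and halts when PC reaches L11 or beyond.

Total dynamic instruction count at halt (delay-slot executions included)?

5

PC=0  slti  $5, $1, 12       | $0=0 $1=5 $2=13 $3=0 $4=8 $5=1 $6=0 $7=4
PC=1  ori   $1, $3, 14       | $0=0 $1=14 $2=13 $3=0 $4=8 $5=1 $6=0 $7=4
PC=2  add  $6, $5, $4        | $0=0 $1=14 $2=13 $3=0 $4=8 $5=1 $6=9 $7=4
PC=3  bne  $7, $1, L11       | $0=0 $1=14 $2=13 $3=0 $4=8 $5=1 $6=9 $7=4  [TAKEN]
PC=4  or   $1, $5, $3        | $0=0 $1=1 $2=13 $3=0 $4=8 $5=1 $6=9 $7=4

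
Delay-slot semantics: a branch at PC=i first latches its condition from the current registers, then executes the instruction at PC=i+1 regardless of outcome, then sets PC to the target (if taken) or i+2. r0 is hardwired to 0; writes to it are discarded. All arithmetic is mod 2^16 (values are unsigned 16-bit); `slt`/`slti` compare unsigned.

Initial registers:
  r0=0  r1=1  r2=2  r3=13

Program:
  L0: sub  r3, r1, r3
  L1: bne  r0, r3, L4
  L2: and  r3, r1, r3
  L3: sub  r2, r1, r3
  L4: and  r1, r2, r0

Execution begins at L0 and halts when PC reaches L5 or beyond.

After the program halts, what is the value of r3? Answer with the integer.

0

PC=0  sub  r3, r1, r3        | r0=0 r1=1 r2=2 r3=65524
PC=1  bne  r0, r3, L4        | r0=0 r1=1 r2=2 r3=65524  [TAKEN]
PC=2  and  r3, r1, r3        | r0=0 r1=1 r2=2 r3=0
PC=4  and  r1, r2, r0        | r0=0 r1=0 r2=2 r3=0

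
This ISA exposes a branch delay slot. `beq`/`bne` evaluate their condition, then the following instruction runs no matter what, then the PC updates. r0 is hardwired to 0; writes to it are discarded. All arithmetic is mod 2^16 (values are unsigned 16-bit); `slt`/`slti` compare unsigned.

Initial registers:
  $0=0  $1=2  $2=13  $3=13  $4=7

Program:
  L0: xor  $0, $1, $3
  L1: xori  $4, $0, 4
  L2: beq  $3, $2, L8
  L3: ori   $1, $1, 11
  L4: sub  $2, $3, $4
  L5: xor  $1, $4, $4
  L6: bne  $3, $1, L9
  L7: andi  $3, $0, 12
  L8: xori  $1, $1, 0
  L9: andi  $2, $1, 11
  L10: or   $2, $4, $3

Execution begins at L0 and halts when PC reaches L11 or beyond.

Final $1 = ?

#0 xor  $0, $1, $3 ; 0/2/13/13/7
#1 xori  $4, $0, 4 ; 0/2/13/13/4
#2 beq  $3, $2, L8 ; 0/2/13/13/4 ; →target
#3 ori   $1, $1, 11 ; 0/11/13/13/4
#8 xori  $1, $1, 0 ; 0/11/13/13/4
#9 andi  $2, $1, 11 ; 0/11/11/13/4
#10 or   $2, $4, $3 ; 0/11/13/13/4

11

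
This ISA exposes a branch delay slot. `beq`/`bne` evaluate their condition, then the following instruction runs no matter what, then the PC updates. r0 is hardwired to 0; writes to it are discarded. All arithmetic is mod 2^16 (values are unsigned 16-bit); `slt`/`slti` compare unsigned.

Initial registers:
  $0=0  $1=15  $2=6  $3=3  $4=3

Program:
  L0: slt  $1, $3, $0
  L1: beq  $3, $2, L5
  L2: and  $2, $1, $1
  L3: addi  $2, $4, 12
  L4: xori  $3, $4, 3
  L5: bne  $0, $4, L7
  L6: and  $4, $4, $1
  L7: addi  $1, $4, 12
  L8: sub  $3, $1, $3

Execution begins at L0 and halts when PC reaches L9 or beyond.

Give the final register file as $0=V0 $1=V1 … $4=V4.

[0] slt  $1, $3, $0  →  {$0:0, $1:0, $2:6, $3:3, $4:3}
[1] beq  $3, $2, L5  →  {$0:0, $1:0, $2:6, $3:3, $4:3}  ⟨branch fallthrough⟩
[2] and  $2, $1, $1  →  {$0:0, $1:0, $2:0, $3:3, $4:3}
[3] addi  $2, $4, 12  →  {$0:0, $1:0, $2:15, $3:3, $4:3}
[4] xori  $3, $4, 3  →  {$0:0, $1:0, $2:15, $3:0, $4:3}
[5] bne  $0, $4, L7  →  {$0:0, $1:0, $2:15, $3:0, $4:3}  ⟨branch taken⟩
[6] and  $4, $4, $1  →  {$0:0, $1:0, $2:15, $3:0, $4:0}
[7] addi  $1, $4, 12  →  {$0:0, $1:12, $2:15, $3:0, $4:0}
[8] sub  $3, $1, $3  →  {$0:0, $1:12, $2:15, $3:12, $4:0}

$0=0 $1=12 $2=15 $3=12 $4=0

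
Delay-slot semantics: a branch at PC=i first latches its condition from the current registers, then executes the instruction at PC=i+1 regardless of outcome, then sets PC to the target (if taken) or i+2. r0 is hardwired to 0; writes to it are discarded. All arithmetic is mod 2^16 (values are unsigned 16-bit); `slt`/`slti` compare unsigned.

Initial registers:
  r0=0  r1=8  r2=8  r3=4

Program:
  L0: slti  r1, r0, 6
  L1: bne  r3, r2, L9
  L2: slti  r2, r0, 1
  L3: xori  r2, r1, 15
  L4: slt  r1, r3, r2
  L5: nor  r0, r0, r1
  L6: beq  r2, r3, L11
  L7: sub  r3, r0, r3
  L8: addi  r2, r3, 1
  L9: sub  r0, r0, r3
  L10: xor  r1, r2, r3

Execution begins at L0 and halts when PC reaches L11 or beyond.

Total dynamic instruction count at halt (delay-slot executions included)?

5

  step pc=0: slti  r1, r0, 6  regs=(0,1,8,4)
  step pc=1: bne  r3, r2, L9  cond=T  regs=(0,1,8,4)
  step pc=2: slti  r2, r0, 1  regs=(0,1,1,4)
  step pc=9: sub  r0, r0, r3  regs=(0,1,1,4)
  step pc=10: xor  r1, r2, r3  regs=(0,5,1,4)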